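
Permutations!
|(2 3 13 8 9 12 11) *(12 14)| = |(2 3 13 8 9 14 12 11)| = 8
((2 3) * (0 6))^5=((0 6)(2 3))^5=(0 6)(2 3)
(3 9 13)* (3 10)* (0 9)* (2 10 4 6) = (0 9 13 4 6 2 10 3) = [9, 1, 10, 0, 6, 5, 2, 7, 8, 13, 3, 11, 12, 4]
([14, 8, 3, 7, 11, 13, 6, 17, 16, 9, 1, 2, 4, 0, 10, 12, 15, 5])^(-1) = [13, 10, 11, 2, 12, 17, 6, 3, 1, 9, 14, 4, 15, 5, 0, 16, 8, 7]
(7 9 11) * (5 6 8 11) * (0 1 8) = (0 1 8 11 7 9 5 6) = [1, 8, 2, 3, 4, 6, 0, 9, 11, 5, 10, 7]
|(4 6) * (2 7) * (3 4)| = 6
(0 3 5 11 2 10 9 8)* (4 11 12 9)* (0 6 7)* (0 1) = [3, 0, 10, 5, 11, 12, 7, 1, 6, 8, 4, 2, 9] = (0 3 5 12 9 8 6 7 1)(2 10 4 11)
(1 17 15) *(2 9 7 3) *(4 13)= (1 17 15)(2 9 7 3)(4 13)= [0, 17, 9, 2, 13, 5, 6, 3, 8, 7, 10, 11, 12, 4, 14, 1, 16, 15]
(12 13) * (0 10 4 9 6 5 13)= [10, 1, 2, 3, 9, 13, 5, 7, 8, 6, 4, 11, 0, 12]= (0 10 4 9 6 5 13 12)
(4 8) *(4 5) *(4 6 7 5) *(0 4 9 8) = (0 4)(5 6 7)(8 9) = [4, 1, 2, 3, 0, 6, 7, 5, 9, 8]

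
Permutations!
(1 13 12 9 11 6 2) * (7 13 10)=(1 10 7 13 12 9 11 6 2)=[0, 10, 1, 3, 4, 5, 2, 13, 8, 11, 7, 6, 9, 12]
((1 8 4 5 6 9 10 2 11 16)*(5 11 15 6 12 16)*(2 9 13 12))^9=(1 12 6 2 11 8 16 13 15 5 4)(9 10)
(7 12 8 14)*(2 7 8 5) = (2 7 12 5)(8 14) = [0, 1, 7, 3, 4, 2, 6, 12, 14, 9, 10, 11, 5, 13, 8]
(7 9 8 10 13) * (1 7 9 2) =(1 7 2)(8 10 13 9) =[0, 7, 1, 3, 4, 5, 6, 2, 10, 8, 13, 11, 12, 9]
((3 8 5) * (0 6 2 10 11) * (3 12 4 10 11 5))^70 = (0 2)(4 5)(6 11)(10 12)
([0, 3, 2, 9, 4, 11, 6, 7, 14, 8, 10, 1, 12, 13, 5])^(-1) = (1 11 5 14 8 9 3)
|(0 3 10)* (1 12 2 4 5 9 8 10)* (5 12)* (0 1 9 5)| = 6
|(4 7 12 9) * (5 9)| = 5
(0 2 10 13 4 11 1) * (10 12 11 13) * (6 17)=(0 2 12 11 1)(4 13)(6 17)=[2, 0, 12, 3, 13, 5, 17, 7, 8, 9, 10, 1, 11, 4, 14, 15, 16, 6]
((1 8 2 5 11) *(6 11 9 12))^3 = ((1 8 2 5 9 12 6 11))^3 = (1 5 6 8 9 11 2 12)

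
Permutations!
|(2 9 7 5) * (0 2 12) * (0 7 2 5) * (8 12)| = |(0 5 8 12 7)(2 9)| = 10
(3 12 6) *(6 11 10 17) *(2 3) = [0, 1, 3, 12, 4, 5, 2, 7, 8, 9, 17, 10, 11, 13, 14, 15, 16, 6] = (2 3 12 11 10 17 6)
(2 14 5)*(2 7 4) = (2 14 5 7 4) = [0, 1, 14, 3, 2, 7, 6, 4, 8, 9, 10, 11, 12, 13, 5]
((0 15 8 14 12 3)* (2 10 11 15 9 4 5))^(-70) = ((0 9 4 5 2 10 11 15 8 14 12 3))^(-70) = (0 4 2 11 8 12)(3 9 5 10 15 14)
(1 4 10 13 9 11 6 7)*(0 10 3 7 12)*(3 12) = (0 10 13 9 11 6 3 7 1 4 12) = [10, 4, 2, 7, 12, 5, 3, 1, 8, 11, 13, 6, 0, 9]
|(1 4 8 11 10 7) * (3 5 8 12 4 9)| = |(1 9 3 5 8 11 10 7)(4 12)| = 8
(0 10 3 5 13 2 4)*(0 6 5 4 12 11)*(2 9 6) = (0 10 3 4 2 12 11)(5 13 9 6) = [10, 1, 12, 4, 2, 13, 5, 7, 8, 6, 3, 0, 11, 9]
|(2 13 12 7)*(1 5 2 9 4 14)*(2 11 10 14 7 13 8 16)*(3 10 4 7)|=42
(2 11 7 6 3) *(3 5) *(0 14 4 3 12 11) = (0 14 4 3 2)(5 12 11 7 6) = [14, 1, 0, 2, 3, 12, 5, 6, 8, 9, 10, 7, 11, 13, 4]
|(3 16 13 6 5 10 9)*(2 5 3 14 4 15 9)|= 12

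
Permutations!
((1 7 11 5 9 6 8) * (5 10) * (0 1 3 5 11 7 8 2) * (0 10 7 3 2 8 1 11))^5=((0 11 7 3 5 9 6 8 2 10))^5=(0 9)(2 3)(5 10)(6 11)(7 8)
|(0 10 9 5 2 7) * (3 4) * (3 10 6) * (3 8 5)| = 12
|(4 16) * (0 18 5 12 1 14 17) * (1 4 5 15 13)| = 28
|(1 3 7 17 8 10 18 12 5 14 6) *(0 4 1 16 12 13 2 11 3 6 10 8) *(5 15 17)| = 72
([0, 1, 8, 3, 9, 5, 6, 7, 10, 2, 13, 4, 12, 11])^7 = [0, 1, 2, 3, 4, 5, 6, 7, 8, 9, 10, 11, 12, 13]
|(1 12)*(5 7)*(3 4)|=2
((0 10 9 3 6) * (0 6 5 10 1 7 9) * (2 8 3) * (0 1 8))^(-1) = ((0 8 3 5 10 1 7 9 2))^(-1) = (0 2 9 7 1 10 5 3 8)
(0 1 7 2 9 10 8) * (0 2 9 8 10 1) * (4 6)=[0, 7, 8, 3, 6, 5, 4, 9, 2, 1, 10]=(10)(1 7 9)(2 8)(4 6)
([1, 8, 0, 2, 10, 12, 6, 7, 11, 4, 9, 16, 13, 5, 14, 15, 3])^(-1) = (0 2 3 16 11 8 1)(4 9 10)(5 13 12)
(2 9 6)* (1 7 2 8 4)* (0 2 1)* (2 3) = (0 3 2 9 6 8 4)(1 7) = [3, 7, 9, 2, 0, 5, 8, 1, 4, 6]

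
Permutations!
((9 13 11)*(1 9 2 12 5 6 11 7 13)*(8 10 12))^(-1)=(1 9)(2 11 6 5 12 10 8)(7 13)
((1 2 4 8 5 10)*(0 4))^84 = (10)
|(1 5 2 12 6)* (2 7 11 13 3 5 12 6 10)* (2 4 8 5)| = |(1 12 10 4 8 5 7 11 13 3 2 6)| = 12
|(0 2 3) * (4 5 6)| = |(0 2 3)(4 5 6)| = 3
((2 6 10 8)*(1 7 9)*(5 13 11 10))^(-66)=(2 11 6 10 5 8 13)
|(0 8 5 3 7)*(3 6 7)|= |(0 8 5 6 7)|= 5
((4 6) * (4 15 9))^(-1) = ((4 6 15 9))^(-1) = (4 9 15 6)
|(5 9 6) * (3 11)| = 6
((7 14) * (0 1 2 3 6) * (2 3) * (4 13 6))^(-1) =((0 1 3 4 13 6)(7 14))^(-1) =(0 6 13 4 3 1)(7 14)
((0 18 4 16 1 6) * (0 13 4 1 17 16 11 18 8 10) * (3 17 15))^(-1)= (0 10 8)(1 18 11 4 13 6)(3 15 16 17)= ((0 8 10)(1 6 13 4 11 18)(3 17 16 15))^(-1)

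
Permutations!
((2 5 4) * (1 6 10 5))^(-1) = ((1 6 10 5 4 2))^(-1) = (1 2 4 5 10 6)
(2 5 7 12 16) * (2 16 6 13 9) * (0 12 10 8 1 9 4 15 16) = [12, 9, 5, 3, 15, 7, 13, 10, 1, 2, 8, 11, 6, 4, 14, 16, 0] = (0 12 6 13 4 15 16)(1 9 2 5 7 10 8)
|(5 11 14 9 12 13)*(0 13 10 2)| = 9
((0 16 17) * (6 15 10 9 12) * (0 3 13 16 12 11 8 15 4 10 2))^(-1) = (0 2 15 8 11 9 10 4 6 12)(3 17 16 13)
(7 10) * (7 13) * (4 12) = (4 12)(7 10 13) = [0, 1, 2, 3, 12, 5, 6, 10, 8, 9, 13, 11, 4, 7]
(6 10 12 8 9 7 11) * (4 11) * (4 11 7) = [0, 1, 2, 3, 7, 5, 10, 11, 9, 4, 12, 6, 8] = (4 7 11 6 10 12 8 9)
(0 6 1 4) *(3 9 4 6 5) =(0 5 3 9 4)(1 6) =[5, 6, 2, 9, 0, 3, 1, 7, 8, 4]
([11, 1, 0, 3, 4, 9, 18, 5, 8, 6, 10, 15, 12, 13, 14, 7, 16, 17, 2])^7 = (0 18 9 7 11 2 6 5 15)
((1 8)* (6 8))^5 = ((1 6 8))^5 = (1 8 6)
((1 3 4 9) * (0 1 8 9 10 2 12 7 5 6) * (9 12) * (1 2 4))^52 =((0 2 9 8 12 7 5 6)(1 3)(4 10))^52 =(0 12)(2 7)(5 9)(6 8)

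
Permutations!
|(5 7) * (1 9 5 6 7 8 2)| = |(1 9 5 8 2)(6 7)| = 10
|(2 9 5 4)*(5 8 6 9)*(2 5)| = |(4 5)(6 9 8)| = 6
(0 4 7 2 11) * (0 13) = (0 4 7 2 11 13) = [4, 1, 11, 3, 7, 5, 6, 2, 8, 9, 10, 13, 12, 0]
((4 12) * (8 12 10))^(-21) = (4 12 8 10)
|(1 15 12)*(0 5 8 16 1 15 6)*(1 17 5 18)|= 4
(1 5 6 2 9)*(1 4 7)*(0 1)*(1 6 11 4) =(0 6 2 9 1 5 11 4 7) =[6, 5, 9, 3, 7, 11, 2, 0, 8, 1, 10, 4]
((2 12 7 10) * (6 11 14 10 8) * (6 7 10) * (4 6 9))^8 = ((2 12 10)(4 6 11 14 9)(7 8))^8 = (2 10 12)(4 14 6 9 11)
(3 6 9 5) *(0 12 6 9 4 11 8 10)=(0 12 6 4 11 8 10)(3 9 5)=[12, 1, 2, 9, 11, 3, 4, 7, 10, 5, 0, 8, 6]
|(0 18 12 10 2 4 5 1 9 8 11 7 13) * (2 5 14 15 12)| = |(0 18 2 4 14 15 12 10 5 1 9 8 11 7 13)| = 15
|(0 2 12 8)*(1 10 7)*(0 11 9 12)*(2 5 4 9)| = 24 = |(0 5 4 9 12 8 11 2)(1 10 7)|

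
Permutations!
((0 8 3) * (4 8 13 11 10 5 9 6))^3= (0 10 6 3 11 9 8 13 5 4)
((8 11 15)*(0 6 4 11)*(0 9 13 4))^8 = (4 15 9)(8 13 11)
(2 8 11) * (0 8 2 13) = [8, 1, 2, 3, 4, 5, 6, 7, 11, 9, 10, 13, 12, 0] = (0 8 11 13)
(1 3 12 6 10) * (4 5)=(1 3 12 6 10)(4 5)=[0, 3, 2, 12, 5, 4, 10, 7, 8, 9, 1, 11, 6]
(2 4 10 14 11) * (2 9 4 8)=[0, 1, 8, 3, 10, 5, 6, 7, 2, 4, 14, 9, 12, 13, 11]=(2 8)(4 10 14 11 9)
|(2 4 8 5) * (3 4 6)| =6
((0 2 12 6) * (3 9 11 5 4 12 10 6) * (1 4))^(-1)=(0 6 10 2)(1 5 11 9 3 12 4)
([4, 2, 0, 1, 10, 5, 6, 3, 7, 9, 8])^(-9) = [2, 3, 1, 7, 0, 5, 6, 8, 10, 9, 4]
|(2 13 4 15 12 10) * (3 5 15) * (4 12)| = 4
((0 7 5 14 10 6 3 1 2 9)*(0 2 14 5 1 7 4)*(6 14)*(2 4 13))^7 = ((0 13 2 9 4)(1 6 3 7)(10 14))^7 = (0 2 4 13 9)(1 7 3 6)(10 14)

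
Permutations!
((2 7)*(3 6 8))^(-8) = ((2 7)(3 6 8))^(-8) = (3 6 8)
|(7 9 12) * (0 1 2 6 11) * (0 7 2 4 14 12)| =10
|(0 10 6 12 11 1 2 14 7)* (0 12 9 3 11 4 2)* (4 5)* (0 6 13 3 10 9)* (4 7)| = 24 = |(0 9 10 13 3 11 1 6)(2 14 4)(5 7 12)|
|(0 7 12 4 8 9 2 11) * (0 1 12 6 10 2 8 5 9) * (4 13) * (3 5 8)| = 33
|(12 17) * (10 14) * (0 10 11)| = 4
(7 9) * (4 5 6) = [0, 1, 2, 3, 5, 6, 4, 9, 8, 7] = (4 5 6)(7 9)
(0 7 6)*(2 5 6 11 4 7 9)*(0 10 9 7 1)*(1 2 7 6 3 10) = (0 6 1)(2 5 3 10 9 7 11 4) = [6, 0, 5, 10, 2, 3, 1, 11, 8, 7, 9, 4]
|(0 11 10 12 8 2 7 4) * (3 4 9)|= |(0 11 10 12 8 2 7 9 3 4)|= 10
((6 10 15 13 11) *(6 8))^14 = (6 15 11)(8 10 13)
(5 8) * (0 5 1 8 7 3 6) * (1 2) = (0 5 7 3 6)(1 8 2) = [5, 8, 1, 6, 4, 7, 0, 3, 2]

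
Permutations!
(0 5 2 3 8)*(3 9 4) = [5, 1, 9, 8, 3, 2, 6, 7, 0, 4] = (0 5 2 9 4 3 8)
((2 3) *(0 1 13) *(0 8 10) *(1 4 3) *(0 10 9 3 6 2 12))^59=((0 4 6 2 1 13 8 9 3 12))^59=(0 12 3 9 8 13 1 2 6 4)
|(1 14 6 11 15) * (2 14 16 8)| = |(1 16 8 2 14 6 11 15)| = 8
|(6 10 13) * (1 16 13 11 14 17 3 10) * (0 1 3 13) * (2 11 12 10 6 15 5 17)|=12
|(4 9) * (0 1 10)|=6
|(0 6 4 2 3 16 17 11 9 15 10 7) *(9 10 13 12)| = |(0 6 4 2 3 16 17 11 10 7)(9 15 13 12)| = 20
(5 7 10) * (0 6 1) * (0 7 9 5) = [6, 7, 2, 3, 4, 9, 1, 10, 8, 5, 0] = (0 6 1 7 10)(5 9)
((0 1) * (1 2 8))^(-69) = (0 1 8 2)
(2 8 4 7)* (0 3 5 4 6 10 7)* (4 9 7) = (0 3 5 9 7 2 8 6 10 4) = [3, 1, 8, 5, 0, 9, 10, 2, 6, 7, 4]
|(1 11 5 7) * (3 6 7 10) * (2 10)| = |(1 11 5 2 10 3 6 7)| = 8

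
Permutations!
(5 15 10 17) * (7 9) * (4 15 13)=(4 15 10 17 5 13)(7 9)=[0, 1, 2, 3, 15, 13, 6, 9, 8, 7, 17, 11, 12, 4, 14, 10, 16, 5]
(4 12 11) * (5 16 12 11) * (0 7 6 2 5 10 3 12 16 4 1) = [7, 0, 5, 12, 11, 4, 2, 6, 8, 9, 3, 1, 10, 13, 14, 15, 16] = (16)(0 7 6 2 5 4 11 1)(3 12 10)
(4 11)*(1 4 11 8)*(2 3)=[0, 4, 3, 2, 8, 5, 6, 7, 1, 9, 10, 11]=(11)(1 4 8)(2 3)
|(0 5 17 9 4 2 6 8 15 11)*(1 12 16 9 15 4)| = 20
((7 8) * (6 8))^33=(8)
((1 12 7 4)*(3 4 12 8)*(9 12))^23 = (1 4 3 8)(7 12 9)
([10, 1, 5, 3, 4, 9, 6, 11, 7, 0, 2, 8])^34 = (0 9 5 2 10)(7 11 8)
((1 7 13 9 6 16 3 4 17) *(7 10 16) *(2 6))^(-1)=(1 17 4 3 16 10)(2 9 13 7 6)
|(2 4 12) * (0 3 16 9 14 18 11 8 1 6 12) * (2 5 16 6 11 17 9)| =24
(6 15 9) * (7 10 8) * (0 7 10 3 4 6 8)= [7, 1, 2, 4, 6, 5, 15, 3, 10, 8, 0, 11, 12, 13, 14, 9]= (0 7 3 4 6 15 9 8 10)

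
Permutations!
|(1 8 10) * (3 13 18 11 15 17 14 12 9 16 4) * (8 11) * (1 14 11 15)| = |(1 15 17 11)(3 13 18 8 10 14 12 9 16 4)| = 20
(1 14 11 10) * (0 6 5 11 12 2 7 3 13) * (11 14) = (0 6 5 14 12 2 7 3 13)(1 11 10) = [6, 11, 7, 13, 4, 14, 5, 3, 8, 9, 1, 10, 2, 0, 12]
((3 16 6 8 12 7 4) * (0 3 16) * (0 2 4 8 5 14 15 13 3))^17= (2 3 13 15 14 5 6 16 4)(7 12 8)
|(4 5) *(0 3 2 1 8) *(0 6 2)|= 4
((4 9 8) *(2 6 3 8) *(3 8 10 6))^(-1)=(2 9 4 8 6 10 3)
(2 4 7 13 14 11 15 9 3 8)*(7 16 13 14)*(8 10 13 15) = [0, 1, 4, 10, 16, 5, 6, 14, 2, 3, 13, 8, 12, 7, 11, 9, 15] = (2 4 16 15 9 3 10 13 7 14 11 8)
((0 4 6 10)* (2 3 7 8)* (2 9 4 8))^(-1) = (0 10 6 4 9 8)(2 7 3)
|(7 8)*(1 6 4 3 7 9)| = 7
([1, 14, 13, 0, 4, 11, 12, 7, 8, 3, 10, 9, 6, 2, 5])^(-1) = (0 3 9 11 5 14 1)(2 13)(6 12)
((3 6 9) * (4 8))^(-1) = (3 9 6)(4 8)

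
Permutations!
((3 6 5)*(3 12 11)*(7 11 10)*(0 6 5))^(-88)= ((0 6)(3 5 12 10 7 11))^(-88)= (3 12 7)(5 10 11)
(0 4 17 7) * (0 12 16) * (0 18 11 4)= (4 17 7 12 16 18 11)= [0, 1, 2, 3, 17, 5, 6, 12, 8, 9, 10, 4, 16, 13, 14, 15, 18, 7, 11]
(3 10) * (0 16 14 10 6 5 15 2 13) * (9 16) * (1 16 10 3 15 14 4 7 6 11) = [9, 16, 13, 11, 7, 14, 5, 6, 8, 10, 15, 1, 12, 0, 3, 2, 4] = (0 9 10 15 2 13)(1 16 4 7 6 5 14 3 11)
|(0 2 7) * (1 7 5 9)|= |(0 2 5 9 1 7)|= 6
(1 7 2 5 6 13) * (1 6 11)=[0, 7, 5, 3, 4, 11, 13, 2, 8, 9, 10, 1, 12, 6]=(1 7 2 5 11)(6 13)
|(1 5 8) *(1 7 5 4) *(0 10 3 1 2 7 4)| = 20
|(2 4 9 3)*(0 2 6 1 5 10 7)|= 10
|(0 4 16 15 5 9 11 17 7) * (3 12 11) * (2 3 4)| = 35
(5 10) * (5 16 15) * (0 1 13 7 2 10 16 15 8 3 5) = (0 1 13 7 2 10 15)(3 5 16 8) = [1, 13, 10, 5, 4, 16, 6, 2, 3, 9, 15, 11, 12, 7, 14, 0, 8]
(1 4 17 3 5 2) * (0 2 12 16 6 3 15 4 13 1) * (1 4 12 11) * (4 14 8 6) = [2, 13, 0, 5, 17, 11, 3, 7, 6, 9, 10, 1, 16, 14, 8, 12, 4, 15] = (0 2)(1 13 14 8 6 3 5 11)(4 17 15 12 16)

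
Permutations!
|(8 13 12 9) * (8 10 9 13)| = |(9 10)(12 13)| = 2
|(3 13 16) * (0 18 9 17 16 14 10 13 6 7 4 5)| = 30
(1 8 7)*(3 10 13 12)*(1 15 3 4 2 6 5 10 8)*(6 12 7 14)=(2 12 4)(3 8 14 6 5 10 13 7 15)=[0, 1, 12, 8, 2, 10, 5, 15, 14, 9, 13, 11, 4, 7, 6, 3]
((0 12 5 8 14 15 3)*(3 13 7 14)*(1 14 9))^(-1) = ((0 12 5 8 3)(1 14 15 13 7 9))^(-1) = (0 3 8 5 12)(1 9 7 13 15 14)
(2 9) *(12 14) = (2 9)(12 14) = [0, 1, 9, 3, 4, 5, 6, 7, 8, 2, 10, 11, 14, 13, 12]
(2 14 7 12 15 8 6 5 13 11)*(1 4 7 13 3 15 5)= (1 4 7 12 5 3 15 8 6)(2 14 13 11)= [0, 4, 14, 15, 7, 3, 1, 12, 6, 9, 10, 2, 5, 11, 13, 8]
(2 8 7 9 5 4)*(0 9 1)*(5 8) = [9, 0, 5, 3, 2, 4, 6, 1, 7, 8] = (0 9 8 7 1)(2 5 4)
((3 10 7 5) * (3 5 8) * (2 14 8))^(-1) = (2 7 10 3 8 14) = ((2 14 8 3 10 7))^(-1)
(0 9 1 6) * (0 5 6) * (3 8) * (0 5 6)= (0 9 1 5)(3 8)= [9, 5, 2, 8, 4, 0, 6, 7, 3, 1]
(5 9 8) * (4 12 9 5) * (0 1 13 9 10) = (0 1 13 9 8 4 12 10) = [1, 13, 2, 3, 12, 5, 6, 7, 4, 8, 0, 11, 10, 9]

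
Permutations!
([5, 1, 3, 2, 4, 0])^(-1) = (0 5)(2 3)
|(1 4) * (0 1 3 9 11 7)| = 7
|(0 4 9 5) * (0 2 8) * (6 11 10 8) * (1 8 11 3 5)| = 20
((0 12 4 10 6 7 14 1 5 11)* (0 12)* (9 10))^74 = ((1 5 11 12 4 9 10 6 7 14))^74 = (1 4 7 11 10)(5 9 14 12 6)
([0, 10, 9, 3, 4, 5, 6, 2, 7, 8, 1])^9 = [0, 10, 9, 3, 4, 5, 6, 2, 7, 8, 1]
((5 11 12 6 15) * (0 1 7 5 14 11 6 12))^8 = (15)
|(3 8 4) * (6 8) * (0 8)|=|(0 8 4 3 6)|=5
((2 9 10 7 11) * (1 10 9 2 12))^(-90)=((1 10 7 11 12))^(-90)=(12)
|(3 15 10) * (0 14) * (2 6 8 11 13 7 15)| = |(0 14)(2 6 8 11 13 7 15 10 3)| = 18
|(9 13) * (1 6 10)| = |(1 6 10)(9 13)| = 6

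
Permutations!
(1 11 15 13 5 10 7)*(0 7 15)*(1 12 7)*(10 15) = (0 1 11)(5 15 13)(7 12) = [1, 11, 2, 3, 4, 15, 6, 12, 8, 9, 10, 0, 7, 5, 14, 13]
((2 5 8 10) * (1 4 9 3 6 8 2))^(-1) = (1 10 8 6 3 9 4)(2 5)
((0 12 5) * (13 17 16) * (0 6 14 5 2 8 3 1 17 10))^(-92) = ((0 12 2 8 3 1 17 16 13 10)(5 6 14))^(-92) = (0 13 17 3 2)(1 8 12 10 16)(5 6 14)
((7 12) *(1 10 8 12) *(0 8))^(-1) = (0 10 1 7 12 8)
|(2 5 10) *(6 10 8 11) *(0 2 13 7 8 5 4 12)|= 12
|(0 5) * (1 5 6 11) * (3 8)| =|(0 6 11 1 5)(3 8)| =10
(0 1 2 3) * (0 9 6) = (0 1 2 3 9 6) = [1, 2, 3, 9, 4, 5, 0, 7, 8, 6]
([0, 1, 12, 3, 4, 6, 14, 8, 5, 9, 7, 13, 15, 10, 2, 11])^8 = [0, 1, 5, 3, 4, 10, 7, 11, 13, 9, 15, 2, 6, 12, 8, 14]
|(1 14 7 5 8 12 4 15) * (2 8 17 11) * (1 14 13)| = 10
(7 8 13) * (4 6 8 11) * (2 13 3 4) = (2 13 7 11)(3 4 6 8) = [0, 1, 13, 4, 6, 5, 8, 11, 3, 9, 10, 2, 12, 7]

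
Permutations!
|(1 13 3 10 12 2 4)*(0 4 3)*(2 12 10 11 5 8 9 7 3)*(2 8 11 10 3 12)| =20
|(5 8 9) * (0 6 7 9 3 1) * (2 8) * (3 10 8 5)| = |(0 6 7 9 3 1)(2 5)(8 10)| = 6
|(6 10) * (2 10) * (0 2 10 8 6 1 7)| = 7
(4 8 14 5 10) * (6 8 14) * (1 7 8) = (1 7 8 6)(4 14 5 10) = [0, 7, 2, 3, 14, 10, 1, 8, 6, 9, 4, 11, 12, 13, 5]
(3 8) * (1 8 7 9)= [0, 8, 2, 7, 4, 5, 6, 9, 3, 1]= (1 8 3 7 9)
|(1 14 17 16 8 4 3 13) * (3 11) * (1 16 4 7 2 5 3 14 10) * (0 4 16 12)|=26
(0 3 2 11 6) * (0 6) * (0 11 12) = (0 3 2 12) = [3, 1, 12, 2, 4, 5, 6, 7, 8, 9, 10, 11, 0]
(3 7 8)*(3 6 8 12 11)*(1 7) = (1 7 12 11 3)(6 8) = [0, 7, 2, 1, 4, 5, 8, 12, 6, 9, 10, 3, 11]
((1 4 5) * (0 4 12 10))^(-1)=(0 10 12 1 5 4)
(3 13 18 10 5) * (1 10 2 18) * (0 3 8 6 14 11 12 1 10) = (0 3 13 10 5 8 6 14 11 12 1)(2 18) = [3, 0, 18, 13, 4, 8, 14, 7, 6, 9, 5, 12, 1, 10, 11, 15, 16, 17, 2]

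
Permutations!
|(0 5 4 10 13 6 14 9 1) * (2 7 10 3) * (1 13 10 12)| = 8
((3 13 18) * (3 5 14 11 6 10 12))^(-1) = ((3 13 18 5 14 11 6 10 12))^(-1) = (3 12 10 6 11 14 5 18 13)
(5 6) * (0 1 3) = (0 1 3)(5 6) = [1, 3, 2, 0, 4, 6, 5]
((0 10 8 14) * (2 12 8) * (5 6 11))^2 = (0 2 8)(5 11 6)(10 12 14)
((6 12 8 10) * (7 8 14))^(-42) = (14)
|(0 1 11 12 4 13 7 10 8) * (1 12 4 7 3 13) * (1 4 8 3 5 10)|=12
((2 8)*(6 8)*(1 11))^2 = ((1 11)(2 6 8))^2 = (11)(2 8 6)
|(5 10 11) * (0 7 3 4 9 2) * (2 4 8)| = 30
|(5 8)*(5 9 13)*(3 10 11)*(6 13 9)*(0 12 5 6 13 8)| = 3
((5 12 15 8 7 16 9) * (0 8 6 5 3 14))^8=(0 8 7 16 9 3 14)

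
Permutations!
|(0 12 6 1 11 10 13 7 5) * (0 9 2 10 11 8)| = 30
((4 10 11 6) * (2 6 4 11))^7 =(2 11 10 6 4) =((2 6 11 4 10))^7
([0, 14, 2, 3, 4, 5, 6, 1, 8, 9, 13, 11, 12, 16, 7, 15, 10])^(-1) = [0, 7, 2, 3, 4, 5, 6, 14, 8, 9, 16, 11, 12, 10, 1, 15, 13]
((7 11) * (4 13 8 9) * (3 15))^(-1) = ((3 15)(4 13 8 9)(7 11))^(-1) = (3 15)(4 9 8 13)(7 11)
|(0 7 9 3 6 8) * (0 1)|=|(0 7 9 3 6 8 1)|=7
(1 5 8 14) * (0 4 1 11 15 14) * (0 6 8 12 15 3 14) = (0 4 1 5 12 15)(3 14 11)(6 8) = [4, 5, 2, 14, 1, 12, 8, 7, 6, 9, 10, 3, 15, 13, 11, 0]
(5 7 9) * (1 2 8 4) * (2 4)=(1 4)(2 8)(5 7 9)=[0, 4, 8, 3, 1, 7, 6, 9, 2, 5]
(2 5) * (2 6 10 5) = [0, 1, 2, 3, 4, 6, 10, 7, 8, 9, 5] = (5 6 10)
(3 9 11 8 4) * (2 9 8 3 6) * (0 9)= (0 9 11 3 8 4 6 2)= [9, 1, 0, 8, 6, 5, 2, 7, 4, 11, 10, 3]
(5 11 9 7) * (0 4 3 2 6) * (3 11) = [4, 1, 6, 2, 11, 3, 0, 5, 8, 7, 10, 9] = (0 4 11 9 7 5 3 2 6)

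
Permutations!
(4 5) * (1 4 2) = [0, 4, 1, 3, 5, 2] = (1 4 5 2)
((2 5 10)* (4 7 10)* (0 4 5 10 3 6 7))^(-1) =((0 4)(2 10)(3 6 7))^(-1) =(0 4)(2 10)(3 7 6)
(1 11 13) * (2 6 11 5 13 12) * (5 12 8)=(1 12 2 6 11 8 5 13)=[0, 12, 6, 3, 4, 13, 11, 7, 5, 9, 10, 8, 2, 1]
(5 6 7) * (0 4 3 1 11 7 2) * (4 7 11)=(11)(0 7 5 6 2)(1 4 3)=[7, 4, 0, 1, 3, 6, 2, 5, 8, 9, 10, 11]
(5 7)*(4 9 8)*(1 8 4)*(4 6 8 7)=(1 7 5 4 9 6 8)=[0, 7, 2, 3, 9, 4, 8, 5, 1, 6]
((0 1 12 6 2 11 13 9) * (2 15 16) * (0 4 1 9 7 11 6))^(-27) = (0 1 9 12 4)(2 6 15 16)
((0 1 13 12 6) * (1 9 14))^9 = (0 14 13 6 9 1 12)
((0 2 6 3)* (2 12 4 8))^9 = (0 4 2 3 12 8 6)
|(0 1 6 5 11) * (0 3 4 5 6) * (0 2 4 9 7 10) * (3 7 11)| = 10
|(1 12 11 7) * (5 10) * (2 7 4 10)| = 8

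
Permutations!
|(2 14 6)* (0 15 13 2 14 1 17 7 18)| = 8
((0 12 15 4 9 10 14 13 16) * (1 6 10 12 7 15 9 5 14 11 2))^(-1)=(0 16 13 14 5 4 15 7)(1 2 11 10 6)(9 12)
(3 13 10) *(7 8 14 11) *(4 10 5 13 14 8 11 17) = (3 14 17 4 10)(5 13)(7 11) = [0, 1, 2, 14, 10, 13, 6, 11, 8, 9, 3, 7, 12, 5, 17, 15, 16, 4]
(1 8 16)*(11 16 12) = [0, 8, 2, 3, 4, 5, 6, 7, 12, 9, 10, 16, 11, 13, 14, 15, 1] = (1 8 12 11 16)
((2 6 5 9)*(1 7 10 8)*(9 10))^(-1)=((1 7 9 2 6 5 10 8))^(-1)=(1 8 10 5 6 2 9 7)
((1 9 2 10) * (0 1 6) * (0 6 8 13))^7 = ((0 1 9 2 10 8 13))^7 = (13)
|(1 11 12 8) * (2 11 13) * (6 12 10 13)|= 4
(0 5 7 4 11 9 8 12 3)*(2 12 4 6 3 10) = (0 5 7 6 3)(2 12 10)(4 11 9 8) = [5, 1, 12, 0, 11, 7, 3, 6, 4, 8, 2, 9, 10]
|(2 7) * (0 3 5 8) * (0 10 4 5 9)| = |(0 3 9)(2 7)(4 5 8 10)| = 12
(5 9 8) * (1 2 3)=[0, 2, 3, 1, 4, 9, 6, 7, 5, 8]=(1 2 3)(5 9 8)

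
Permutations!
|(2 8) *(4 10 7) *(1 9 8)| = |(1 9 8 2)(4 10 7)| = 12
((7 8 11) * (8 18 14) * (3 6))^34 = ((3 6)(7 18 14 8 11))^34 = (7 11 8 14 18)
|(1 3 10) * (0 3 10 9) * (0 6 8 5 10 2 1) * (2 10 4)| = |(0 3 9 6 8 5 4 2 1 10)| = 10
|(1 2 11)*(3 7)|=|(1 2 11)(3 7)|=6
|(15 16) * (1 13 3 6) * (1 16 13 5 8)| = |(1 5 8)(3 6 16 15 13)| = 15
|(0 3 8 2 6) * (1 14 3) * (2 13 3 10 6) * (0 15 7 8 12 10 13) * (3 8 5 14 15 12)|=|(0 1 15 7 5 14 13 8)(6 12 10)|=24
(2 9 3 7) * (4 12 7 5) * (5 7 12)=[0, 1, 9, 7, 5, 4, 6, 2, 8, 3, 10, 11, 12]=(12)(2 9 3 7)(4 5)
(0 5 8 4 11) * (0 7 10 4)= (0 5 8)(4 11 7 10)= [5, 1, 2, 3, 11, 8, 6, 10, 0, 9, 4, 7]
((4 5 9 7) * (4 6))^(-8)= (4 9 6 5 7)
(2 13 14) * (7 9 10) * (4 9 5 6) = (2 13 14)(4 9 10 7 5 6) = [0, 1, 13, 3, 9, 6, 4, 5, 8, 10, 7, 11, 12, 14, 2]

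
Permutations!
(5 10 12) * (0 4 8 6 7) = (0 4 8 6 7)(5 10 12) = [4, 1, 2, 3, 8, 10, 7, 0, 6, 9, 12, 11, 5]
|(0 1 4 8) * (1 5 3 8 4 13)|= 4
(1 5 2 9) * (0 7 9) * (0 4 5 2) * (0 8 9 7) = [0, 2, 4, 3, 5, 8, 6, 7, 9, 1] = (1 2 4 5 8 9)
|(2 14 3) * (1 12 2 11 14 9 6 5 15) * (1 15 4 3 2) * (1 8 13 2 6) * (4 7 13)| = |(15)(1 12 8 4 3 11 14 6 5 7 13 2 9)| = 13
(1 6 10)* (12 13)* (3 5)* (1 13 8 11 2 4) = (1 6 10 13 12 8 11 2 4)(3 5) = [0, 6, 4, 5, 1, 3, 10, 7, 11, 9, 13, 2, 8, 12]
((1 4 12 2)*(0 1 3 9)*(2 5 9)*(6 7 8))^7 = (0 1 4 12 5 9)(2 3)(6 7 8)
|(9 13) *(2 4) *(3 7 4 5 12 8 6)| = 8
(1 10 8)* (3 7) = [0, 10, 2, 7, 4, 5, 6, 3, 1, 9, 8] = (1 10 8)(3 7)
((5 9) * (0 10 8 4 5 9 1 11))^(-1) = ((0 10 8 4 5 1 11))^(-1) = (0 11 1 5 4 8 10)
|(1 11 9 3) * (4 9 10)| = |(1 11 10 4 9 3)| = 6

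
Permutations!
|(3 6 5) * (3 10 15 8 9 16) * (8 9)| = |(3 6 5 10 15 9 16)| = 7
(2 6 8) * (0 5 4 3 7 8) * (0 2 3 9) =(0 5 4 9)(2 6)(3 7 8) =[5, 1, 6, 7, 9, 4, 2, 8, 3, 0]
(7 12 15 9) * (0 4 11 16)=(0 4 11 16)(7 12 15 9)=[4, 1, 2, 3, 11, 5, 6, 12, 8, 7, 10, 16, 15, 13, 14, 9, 0]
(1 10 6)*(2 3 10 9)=(1 9 2 3 10 6)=[0, 9, 3, 10, 4, 5, 1, 7, 8, 2, 6]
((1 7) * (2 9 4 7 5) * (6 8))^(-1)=((1 5 2 9 4 7)(6 8))^(-1)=(1 7 4 9 2 5)(6 8)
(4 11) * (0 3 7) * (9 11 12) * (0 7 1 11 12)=(0 3 1 11 4)(9 12)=[3, 11, 2, 1, 0, 5, 6, 7, 8, 12, 10, 4, 9]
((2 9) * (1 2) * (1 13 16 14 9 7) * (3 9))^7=(1 2 7)(3 13 14 9 16)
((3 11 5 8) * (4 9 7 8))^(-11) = (3 4 8 5 7 11 9)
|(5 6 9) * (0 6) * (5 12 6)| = 6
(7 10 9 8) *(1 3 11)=[0, 3, 2, 11, 4, 5, 6, 10, 7, 8, 9, 1]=(1 3 11)(7 10 9 8)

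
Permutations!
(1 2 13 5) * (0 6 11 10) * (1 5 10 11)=(0 6 1 2 13 10)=[6, 2, 13, 3, 4, 5, 1, 7, 8, 9, 0, 11, 12, 10]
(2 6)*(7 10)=(2 6)(7 10)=[0, 1, 6, 3, 4, 5, 2, 10, 8, 9, 7]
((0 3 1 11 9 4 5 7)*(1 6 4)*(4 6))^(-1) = ((0 3 4 5 7)(1 11 9))^(-1) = (0 7 5 4 3)(1 9 11)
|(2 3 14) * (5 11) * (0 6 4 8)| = |(0 6 4 8)(2 3 14)(5 11)| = 12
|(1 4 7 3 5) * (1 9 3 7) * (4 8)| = 3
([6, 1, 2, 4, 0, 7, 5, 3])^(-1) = [4, 1, 2, 7, 3, 6, 0, 5]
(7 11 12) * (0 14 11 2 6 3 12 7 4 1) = [14, 0, 6, 12, 1, 5, 3, 2, 8, 9, 10, 7, 4, 13, 11] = (0 14 11 7 2 6 3 12 4 1)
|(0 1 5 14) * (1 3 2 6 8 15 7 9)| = 11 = |(0 3 2 6 8 15 7 9 1 5 14)|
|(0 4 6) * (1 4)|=4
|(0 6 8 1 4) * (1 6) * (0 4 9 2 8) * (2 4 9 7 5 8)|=6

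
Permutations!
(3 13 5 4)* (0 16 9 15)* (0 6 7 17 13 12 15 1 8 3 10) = (0 16 9 1 8 3 12 15 6 7 17 13 5 4 10) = [16, 8, 2, 12, 10, 4, 7, 17, 3, 1, 0, 11, 15, 5, 14, 6, 9, 13]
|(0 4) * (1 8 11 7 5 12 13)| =14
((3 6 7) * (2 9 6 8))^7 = ((2 9 6 7 3 8))^7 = (2 9 6 7 3 8)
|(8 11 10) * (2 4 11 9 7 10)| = |(2 4 11)(7 10 8 9)| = 12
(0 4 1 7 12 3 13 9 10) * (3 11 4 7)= (0 7 12 11 4 1 3 13 9 10)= [7, 3, 2, 13, 1, 5, 6, 12, 8, 10, 0, 4, 11, 9]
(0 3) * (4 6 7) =(0 3)(4 6 7) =[3, 1, 2, 0, 6, 5, 7, 4]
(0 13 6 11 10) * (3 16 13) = (0 3 16 13 6 11 10) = [3, 1, 2, 16, 4, 5, 11, 7, 8, 9, 0, 10, 12, 6, 14, 15, 13]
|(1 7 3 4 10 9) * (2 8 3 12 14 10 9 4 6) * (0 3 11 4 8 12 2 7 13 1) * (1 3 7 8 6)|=|(0 7 2 12 14 10 6 8 11 4 9)(1 13 3)|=33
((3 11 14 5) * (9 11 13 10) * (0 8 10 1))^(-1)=((0 8 10 9 11 14 5 3 13 1))^(-1)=(0 1 13 3 5 14 11 9 10 8)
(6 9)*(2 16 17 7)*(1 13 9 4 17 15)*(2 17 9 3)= (1 13 3 2 16 15)(4 9 6)(7 17)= [0, 13, 16, 2, 9, 5, 4, 17, 8, 6, 10, 11, 12, 3, 14, 1, 15, 7]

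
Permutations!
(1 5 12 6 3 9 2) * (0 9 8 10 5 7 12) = (0 9 2 1 7 12 6 3 8 10 5) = [9, 7, 1, 8, 4, 0, 3, 12, 10, 2, 5, 11, 6]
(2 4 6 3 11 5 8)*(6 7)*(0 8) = (0 8 2 4 7 6 3 11 5) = [8, 1, 4, 11, 7, 0, 3, 6, 2, 9, 10, 5]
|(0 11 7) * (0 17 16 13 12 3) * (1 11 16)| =20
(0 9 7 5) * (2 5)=(0 9 7 2 5)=[9, 1, 5, 3, 4, 0, 6, 2, 8, 7]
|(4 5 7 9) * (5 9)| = 2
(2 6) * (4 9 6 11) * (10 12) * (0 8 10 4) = (0 8 10 12 4 9 6 2 11) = [8, 1, 11, 3, 9, 5, 2, 7, 10, 6, 12, 0, 4]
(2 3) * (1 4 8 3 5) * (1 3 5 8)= [0, 4, 8, 2, 1, 3, 6, 7, 5]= (1 4)(2 8 5 3)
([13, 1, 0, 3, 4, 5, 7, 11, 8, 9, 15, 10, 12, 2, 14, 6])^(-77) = (0 13 2)(6 10 7 15 11)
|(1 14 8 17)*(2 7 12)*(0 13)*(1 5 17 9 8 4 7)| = 6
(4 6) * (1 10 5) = (1 10 5)(4 6) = [0, 10, 2, 3, 6, 1, 4, 7, 8, 9, 5]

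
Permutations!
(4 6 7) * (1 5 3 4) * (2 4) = (1 5 3 2 4 6 7) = [0, 5, 4, 2, 6, 3, 7, 1]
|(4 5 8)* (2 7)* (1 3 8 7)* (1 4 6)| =4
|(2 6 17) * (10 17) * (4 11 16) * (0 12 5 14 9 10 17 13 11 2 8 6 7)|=|(0 12 5 14 9 10 13 11 16 4 2 7)(6 17 8)|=12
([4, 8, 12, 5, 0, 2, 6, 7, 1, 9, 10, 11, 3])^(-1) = (0 4)(1 8)(2 5 3 12)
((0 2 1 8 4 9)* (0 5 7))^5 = ((0 2 1 8 4 9 5 7))^5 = (0 9 1 7 4 2 5 8)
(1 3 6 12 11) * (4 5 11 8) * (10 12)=(1 3 6 10 12 8 4 5 11)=[0, 3, 2, 6, 5, 11, 10, 7, 4, 9, 12, 1, 8]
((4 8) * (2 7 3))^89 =(2 3 7)(4 8)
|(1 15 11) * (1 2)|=|(1 15 11 2)|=4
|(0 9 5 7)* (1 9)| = 5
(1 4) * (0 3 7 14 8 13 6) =(0 3 7 14 8 13 6)(1 4) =[3, 4, 2, 7, 1, 5, 0, 14, 13, 9, 10, 11, 12, 6, 8]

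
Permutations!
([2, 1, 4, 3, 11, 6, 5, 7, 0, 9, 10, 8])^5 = (11)(5 6)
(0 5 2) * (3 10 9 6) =(0 5 2)(3 10 9 6) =[5, 1, 0, 10, 4, 2, 3, 7, 8, 6, 9]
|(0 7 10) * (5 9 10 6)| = 6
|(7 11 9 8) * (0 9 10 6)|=7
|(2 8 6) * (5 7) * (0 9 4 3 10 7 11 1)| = 9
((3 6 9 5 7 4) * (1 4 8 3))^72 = (9)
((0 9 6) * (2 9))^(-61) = (0 6 9 2)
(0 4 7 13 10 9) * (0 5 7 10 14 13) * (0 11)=(0 4 10 9 5 7 11)(13 14)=[4, 1, 2, 3, 10, 7, 6, 11, 8, 5, 9, 0, 12, 14, 13]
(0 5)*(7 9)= [5, 1, 2, 3, 4, 0, 6, 9, 8, 7]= (0 5)(7 9)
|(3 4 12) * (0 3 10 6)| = 6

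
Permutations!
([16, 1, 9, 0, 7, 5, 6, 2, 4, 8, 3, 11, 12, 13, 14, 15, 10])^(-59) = [16, 1, 9, 0, 7, 5, 6, 2, 4, 8, 3, 11, 12, 13, 14, 15, 10]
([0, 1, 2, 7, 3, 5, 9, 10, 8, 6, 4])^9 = (3 7 10 4)(6 9)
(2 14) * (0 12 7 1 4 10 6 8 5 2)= (0 12 7 1 4 10 6 8 5 2 14)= [12, 4, 14, 3, 10, 2, 8, 1, 5, 9, 6, 11, 7, 13, 0]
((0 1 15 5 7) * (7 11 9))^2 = ((0 1 15 5 11 9 7))^2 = (0 15 11 7 1 5 9)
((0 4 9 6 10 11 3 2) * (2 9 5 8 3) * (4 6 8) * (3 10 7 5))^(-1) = ((0 6 7 5 4 3 9 8 10 11 2))^(-1) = (0 2 11 10 8 9 3 4 5 7 6)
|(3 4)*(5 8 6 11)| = |(3 4)(5 8 6 11)| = 4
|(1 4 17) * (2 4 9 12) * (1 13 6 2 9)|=|(2 4 17 13 6)(9 12)|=10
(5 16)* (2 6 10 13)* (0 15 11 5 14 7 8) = (0 15 11 5 16 14 7 8)(2 6 10 13) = [15, 1, 6, 3, 4, 16, 10, 8, 0, 9, 13, 5, 12, 2, 7, 11, 14]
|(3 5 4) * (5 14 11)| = 5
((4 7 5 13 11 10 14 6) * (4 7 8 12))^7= (14)(4 8 12)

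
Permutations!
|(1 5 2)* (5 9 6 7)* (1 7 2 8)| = 7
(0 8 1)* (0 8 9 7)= (0 9 7)(1 8)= [9, 8, 2, 3, 4, 5, 6, 0, 1, 7]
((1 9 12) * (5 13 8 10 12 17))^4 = (1 13)(5 12)(8 9)(10 17)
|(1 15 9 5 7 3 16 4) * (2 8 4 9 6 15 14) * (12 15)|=15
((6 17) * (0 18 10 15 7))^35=((0 18 10 15 7)(6 17))^35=(18)(6 17)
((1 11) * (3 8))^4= ((1 11)(3 8))^4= (11)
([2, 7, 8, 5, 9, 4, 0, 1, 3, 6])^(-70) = (0 8 5 9)(2 3 4 6)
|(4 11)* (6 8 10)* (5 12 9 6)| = 6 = |(4 11)(5 12 9 6 8 10)|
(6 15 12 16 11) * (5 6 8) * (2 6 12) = (2 6 15)(5 12 16 11 8) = [0, 1, 6, 3, 4, 12, 15, 7, 5, 9, 10, 8, 16, 13, 14, 2, 11]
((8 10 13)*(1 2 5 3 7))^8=((1 2 5 3 7)(8 10 13))^8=(1 3 2 7 5)(8 13 10)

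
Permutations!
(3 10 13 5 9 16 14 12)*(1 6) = (1 6)(3 10 13 5 9 16 14 12) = [0, 6, 2, 10, 4, 9, 1, 7, 8, 16, 13, 11, 3, 5, 12, 15, 14]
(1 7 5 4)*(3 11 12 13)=(1 7 5 4)(3 11 12 13)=[0, 7, 2, 11, 1, 4, 6, 5, 8, 9, 10, 12, 13, 3]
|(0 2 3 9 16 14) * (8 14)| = 7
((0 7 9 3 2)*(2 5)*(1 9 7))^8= (0 9 5)(1 3 2)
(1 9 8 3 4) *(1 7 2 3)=(1 9 8)(2 3 4 7)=[0, 9, 3, 4, 7, 5, 6, 2, 1, 8]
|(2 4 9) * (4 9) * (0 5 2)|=|(0 5 2 9)|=4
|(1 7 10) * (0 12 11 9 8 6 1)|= 9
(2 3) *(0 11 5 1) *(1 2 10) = (0 11 5 2 3 10 1) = [11, 0, 3, 10, 4, 2, 6, 7, 8, 9, 1, 5]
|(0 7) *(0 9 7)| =|(7 9)| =2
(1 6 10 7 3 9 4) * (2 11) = [0, 6, 11, 9, 1, 5, 10, 3, 8, 4, 7, 2] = (1 6 10 7 3 9 4)(2 11)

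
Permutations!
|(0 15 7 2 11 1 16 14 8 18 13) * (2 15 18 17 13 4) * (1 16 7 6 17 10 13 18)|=15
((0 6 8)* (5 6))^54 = ((0 5 6 8))^54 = (0 6)(5 8)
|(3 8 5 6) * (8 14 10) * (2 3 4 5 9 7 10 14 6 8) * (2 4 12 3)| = 6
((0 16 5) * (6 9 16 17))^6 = ((0 17 6 9 16 5))^6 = (17)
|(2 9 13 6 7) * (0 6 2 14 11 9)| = |(0 6 7 14 11 9 13 2)| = 8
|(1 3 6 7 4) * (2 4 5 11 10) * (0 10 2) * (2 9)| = |(0 10)(1 3 6 7 5 11 9 2 4)| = 18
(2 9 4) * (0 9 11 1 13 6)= (0 9 4 2 11 1 13 6)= [9, 13, 11, 3, 2, 5, 0, 7, 8, 4, 10, 1, 12, 6]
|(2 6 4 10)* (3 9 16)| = 12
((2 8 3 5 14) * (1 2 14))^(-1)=((14)(1 2 8 3 5))^(-1)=(14)(1 5 3 8 2)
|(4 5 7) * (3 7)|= |(3 7 4 5)|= 4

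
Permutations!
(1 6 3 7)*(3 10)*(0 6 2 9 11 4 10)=[6, 2, 9, 7, 10, 5, 0, 1, 8, 11, 3, 4]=(0 6)(1 2 9 11 4 10 3 7)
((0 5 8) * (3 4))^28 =(0 5 8)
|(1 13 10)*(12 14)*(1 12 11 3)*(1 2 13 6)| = 14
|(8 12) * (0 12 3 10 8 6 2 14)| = 15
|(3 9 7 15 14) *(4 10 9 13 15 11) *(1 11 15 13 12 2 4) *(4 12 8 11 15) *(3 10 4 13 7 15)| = 4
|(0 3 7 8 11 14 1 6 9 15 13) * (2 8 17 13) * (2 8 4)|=|(0 3 7 17 13)(1 6 9 15 8 11 14)(2 4)|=70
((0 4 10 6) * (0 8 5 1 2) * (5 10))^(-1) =(0 2 1 5 4)(6 10 8)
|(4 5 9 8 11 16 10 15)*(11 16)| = 7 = |(4 5 9 8 16 10 15)|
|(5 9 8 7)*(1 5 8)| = 6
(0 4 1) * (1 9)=(0 4 9 1)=[4, 0, 2, 3, 9, 5, 6, 7, 8, 1]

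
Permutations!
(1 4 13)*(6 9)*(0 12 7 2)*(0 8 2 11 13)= (0 12 7 11 13 1 4)(2 8)(6 9)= [12, 4, 8, 3, 0, 5, 9, 11, 2, 6, 10, 13, 7, 1]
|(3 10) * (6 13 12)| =6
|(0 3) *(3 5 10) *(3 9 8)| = 6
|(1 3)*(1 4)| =3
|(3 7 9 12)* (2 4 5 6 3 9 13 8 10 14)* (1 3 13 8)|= |(1 3 7 8 10 14 2 4 5 6 13)(9 12)|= 22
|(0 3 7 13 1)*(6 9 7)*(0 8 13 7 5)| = |(0 3 6 9 5)(1 8 13)| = 15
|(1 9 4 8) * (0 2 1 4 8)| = 6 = |(0 2 1 9 8 4)|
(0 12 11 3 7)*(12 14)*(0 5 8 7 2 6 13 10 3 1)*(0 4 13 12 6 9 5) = (0 14 6 12 11 1 4 13 10 3 2 9 5 8 7) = [14, 4, 9, 2, 13, 8, 12, 0, 7, 5, 3, 1, 11, 10, 6]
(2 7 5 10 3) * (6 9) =(2 7 5 10 3)(6 9) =[0, 1, 7, 2, 4, 10, 9, 5, 8, 6, 3]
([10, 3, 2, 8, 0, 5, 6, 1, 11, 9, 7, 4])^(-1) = (0 4 11 8 3 1 7 10)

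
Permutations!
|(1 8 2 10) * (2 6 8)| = 6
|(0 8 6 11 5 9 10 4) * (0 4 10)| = 6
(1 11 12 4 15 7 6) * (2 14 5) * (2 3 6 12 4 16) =(1 11 4 15 7 12 16 2 14 5 3 6) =[0, 11, 14, 6, 15, 3, 1, 12, 8, 9, 10, 4, 16, 13, 5, 7, 2]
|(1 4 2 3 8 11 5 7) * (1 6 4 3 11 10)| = |(1 3 8 10)(2 11 5 7 6 4)| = 12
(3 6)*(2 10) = [0, 1, 10, 6, 4, 5, 3, 7, 8, 9, 2] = (2 10)(3 6)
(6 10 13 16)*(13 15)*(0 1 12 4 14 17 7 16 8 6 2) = (0 1 12 4 14 17 7 16 2)(6 10 15 13 8) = [1, 12, 0, 3, 14, 5, 10, 16, 6, 9, 15, 11, 4, 8, 17, 13, 2, 7]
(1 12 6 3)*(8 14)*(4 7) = [0, 12, 2, 1, 7, 5, 3, 4, 14, 9, 10, 11, 6, 13, 8] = (1 12 6 3)(4 7)(8 14)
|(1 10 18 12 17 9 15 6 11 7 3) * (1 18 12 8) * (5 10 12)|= 22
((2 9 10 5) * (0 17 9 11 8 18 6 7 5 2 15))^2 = (0 9 2 8 6 5)(7 15 17 10 11 18)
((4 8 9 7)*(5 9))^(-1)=(4 7 9 5 8)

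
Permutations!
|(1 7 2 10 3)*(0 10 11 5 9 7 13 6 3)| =|(0 10)(1 13 6 3)(2 11 5 9 7)| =20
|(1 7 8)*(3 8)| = 4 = |(1 7 3 8)|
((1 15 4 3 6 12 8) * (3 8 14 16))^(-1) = (1 8 4 15)(3 16 14 12 6)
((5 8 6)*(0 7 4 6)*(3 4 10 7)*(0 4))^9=(0 3)(4 6 5 8)(7 10)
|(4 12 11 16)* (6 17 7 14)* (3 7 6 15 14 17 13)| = |(3 7 17 6 13)(4 12 11 16)(14 15)| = 20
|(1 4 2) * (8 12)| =|(1 4 2)(8 12)| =6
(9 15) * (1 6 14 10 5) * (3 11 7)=(1 6 14 10 5)(3 11 7)(9 15)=[0, 6, 2, 11, 4, 1, 14, 3, 8, 15, 5, 7, 12, 13, 10, 9]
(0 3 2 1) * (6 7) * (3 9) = (0 9 3 2 1)(6 7) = [9, 0, 1, 2, 4, 5, 7, 6, 8, 3]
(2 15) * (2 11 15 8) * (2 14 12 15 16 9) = [0, 1, 8, 3, 4, 5, 6, 7, 14, 2, 10, 16, 15, 13, 12, 11, 9] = (2 8 14 12 15 11 16 9)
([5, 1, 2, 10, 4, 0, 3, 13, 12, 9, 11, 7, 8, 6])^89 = (0 5)(3 6 13 7 11 10)(8 12)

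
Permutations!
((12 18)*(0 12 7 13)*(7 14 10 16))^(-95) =((0 12 18 14 10 16 7 13))^(-95) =(0 12 18 14 10 16 7 13)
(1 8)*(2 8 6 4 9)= (1 6 4 9 2 8)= [0, 6, 8, 3, 9, 5, 4, 7, 1, 2]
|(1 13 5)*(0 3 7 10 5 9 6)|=|(0 3 7 10 5 1 13 9 6)|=9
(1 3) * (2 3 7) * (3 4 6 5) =(1 7 2 4 6 5 3) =[0, 7, 4, 1, 6, 3, 5, 2]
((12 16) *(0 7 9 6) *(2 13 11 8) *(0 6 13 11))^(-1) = (0 13 9 7)(2 8 11)(12 16)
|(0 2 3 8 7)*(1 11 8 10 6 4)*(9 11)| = 11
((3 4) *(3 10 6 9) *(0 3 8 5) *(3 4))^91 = (10)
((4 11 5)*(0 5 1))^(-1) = (0 1 11 4 5)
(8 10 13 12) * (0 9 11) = (0 9 11)(8 10 13 12) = [9, 1, 2, 3, 4, 5, 6, 7, 10, 11, 13, 0, 8, 12]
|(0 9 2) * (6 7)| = |(0 9 2)(6 7)| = 6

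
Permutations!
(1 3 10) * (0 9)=(0 9)(1 3 10)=[9, 3, 2, 10, 4, 5, 6, 7, 8, 0, 1]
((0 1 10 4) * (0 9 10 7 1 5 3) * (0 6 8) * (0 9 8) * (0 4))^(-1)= ((0 5 3 6 4 8 9 10)(1 7))^(-1)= (0 10 9 8 4 6 3 5)(1 7)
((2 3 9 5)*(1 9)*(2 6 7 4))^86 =((1 9 5 6 7 4 2 3))^86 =(1 2 7 5)(3 4 6 9)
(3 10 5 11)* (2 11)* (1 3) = (1 3 10 5 2 11) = [0, 3, 11, 10, 4, 2, 6, 7, 8, 9, 5, 1]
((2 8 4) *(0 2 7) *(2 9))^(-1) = ((0 9 2 8 4 7))^(-1) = (0 7 4 8 2 9)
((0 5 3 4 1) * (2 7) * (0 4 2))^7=((0 5 3 2 7)(1 4))^7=(0 3 7 5 2)(1 4)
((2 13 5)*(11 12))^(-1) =((2 13 5)(11 12))^(-1) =(2 5 13)(11 12)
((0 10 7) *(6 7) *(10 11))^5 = (11)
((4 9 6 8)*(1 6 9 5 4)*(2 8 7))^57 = (9)(1 7 8 6 2)(4 5)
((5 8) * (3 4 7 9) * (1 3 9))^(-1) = (9)(1 7 4 3)(5 8)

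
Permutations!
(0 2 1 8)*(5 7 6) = (0 2 1 8)(5 7 6) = [2, 8, 1, 3, 4, 7, 5, 6, 0]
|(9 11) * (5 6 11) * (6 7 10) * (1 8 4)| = |(1 8 4)(5 7 10 6 11 9)| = 6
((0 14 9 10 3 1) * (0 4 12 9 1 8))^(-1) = (0 8 3 10 9 12 4 1 14)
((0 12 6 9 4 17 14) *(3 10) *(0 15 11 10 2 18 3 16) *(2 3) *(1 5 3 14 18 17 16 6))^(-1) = ((0 12 1 5 3 14 15 11 10 6 9 4 16)(2 17 18))^(-1) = (0 16 4 9 6 10 11 15 14 3 5 1 12)(2 18 17)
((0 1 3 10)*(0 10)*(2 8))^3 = ((10)(0 1 3)(2 8))^3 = (10)(2 8)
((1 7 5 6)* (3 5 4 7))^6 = (7)(1 5)(3 6)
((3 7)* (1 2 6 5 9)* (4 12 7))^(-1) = ((1 2 6 5 9)(3 4 12 7))^(-1) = (1 9 5 6 2)(3 7 12 4)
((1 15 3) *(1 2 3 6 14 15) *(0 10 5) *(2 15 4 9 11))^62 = ((0 10 5)(2 3 15 6 14 4 9 11))^62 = (0 5 10)(2 9 14 15)(3 11 4 6)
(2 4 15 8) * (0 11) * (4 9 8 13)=[11, 1, 9, 3, 15, 5, 6, 7, 2, 8, 10, 0, 12, 4, 14, 13]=(0 11)(2 9 8)(4 15 13)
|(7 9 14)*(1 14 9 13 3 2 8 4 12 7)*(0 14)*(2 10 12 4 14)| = 5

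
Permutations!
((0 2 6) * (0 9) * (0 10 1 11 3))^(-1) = ((0 2 6 9 10 1 11 3))^(-1) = (0 3 11 1 10 9 6 2)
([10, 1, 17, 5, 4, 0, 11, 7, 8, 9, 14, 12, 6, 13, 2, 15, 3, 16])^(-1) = (0 5 3 16 17 2 14 10)(6 12 11)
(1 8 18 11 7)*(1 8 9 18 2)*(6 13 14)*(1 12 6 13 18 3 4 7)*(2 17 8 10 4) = [0, 9, 12, 2, 7, 5, 18, 10, 17, 3, 4, 1, 6, 14, 13, 15, 16, 8, 11] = (1 9 3 2 12 6 18 11)(4 7 10)(8 17)(13 14)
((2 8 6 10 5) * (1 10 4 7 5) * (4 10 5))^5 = ((1 5 2 8 6 10)(4 7))^5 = (1 10 6 8 2 5)(4 7)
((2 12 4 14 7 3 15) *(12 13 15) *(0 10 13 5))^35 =(0 5 2 15 13 10)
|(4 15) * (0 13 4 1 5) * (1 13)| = |(0 1 5)(4 15 13)| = 3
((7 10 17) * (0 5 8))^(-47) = ((0 5 8)(7 10 17))^(-47) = (0 5 8)(7 10 17)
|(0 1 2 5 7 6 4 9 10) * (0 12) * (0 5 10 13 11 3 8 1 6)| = 14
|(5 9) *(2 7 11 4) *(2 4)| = |(2 7 11)(5 9)| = 6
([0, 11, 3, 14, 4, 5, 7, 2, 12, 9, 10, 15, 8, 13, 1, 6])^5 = [0, 2, 15, 6, 4, 5, 1, 11, 12, 9, 10, 3, 8, 13, 7, 14]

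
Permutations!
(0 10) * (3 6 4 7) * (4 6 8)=(0 10)(3 8 4 7)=[10, 1, 2, 8, 7, 5, 6, 3, 4, 9, 0]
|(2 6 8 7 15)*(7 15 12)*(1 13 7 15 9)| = 9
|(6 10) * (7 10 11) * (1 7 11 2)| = 5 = |(11)(1 7 10 6 2)|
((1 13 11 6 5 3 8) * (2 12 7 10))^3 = ((1 13 11 6 5 3 8)(2 12 7 10))^3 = (1 6 8 11 3 13 5)(2 10 7 12)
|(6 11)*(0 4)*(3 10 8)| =|(0 4)(3 10 8)(6 11)| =6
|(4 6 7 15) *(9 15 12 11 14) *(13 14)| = 9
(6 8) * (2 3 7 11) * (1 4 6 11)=(1 4 6 8 11 2 3 7)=[0, 4, 3, 7, 6, 5, 8, 1, 11, 9, 10, 2]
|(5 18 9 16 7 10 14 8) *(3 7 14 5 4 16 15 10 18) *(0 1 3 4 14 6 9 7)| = 42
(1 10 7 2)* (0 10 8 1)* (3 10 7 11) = [7, 8, 0, 10, 4, 5, 6, 2, 1, 9, 11, 3] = (0 7 2)(1 8)(3 10 11)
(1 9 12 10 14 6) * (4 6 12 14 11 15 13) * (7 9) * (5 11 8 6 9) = (1 7 5 11 15 13 4 9 14 12 10 8 6) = [0, 7, 2, 3, 9, 11, 1, 5, 6, 14, 8, 15, 10, 4, 12, 13]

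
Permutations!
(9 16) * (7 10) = (7 10)(9 16) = [0, 1, 2, 3, 4, 5, 6, 10, 8, 16, 7, 11, 12, 13, 14, 15, 9]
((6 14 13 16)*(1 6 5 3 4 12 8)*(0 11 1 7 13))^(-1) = ((0 11 1 6 14)(3 4 12 8 7 13 16 5))^(-1) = (0 14 6 1 11)(3 5 16 13 7 8 12 4)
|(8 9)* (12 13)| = |(8 9)(12 13)| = 2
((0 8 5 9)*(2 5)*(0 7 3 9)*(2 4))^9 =(9)(0 5 2 4 8)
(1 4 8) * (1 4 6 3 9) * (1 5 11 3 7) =(1 6 7)(3 9 5 11)(4 8) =[0, 6, 2, 9, 8, 11, 7, 1, 4, 5, 10, 3]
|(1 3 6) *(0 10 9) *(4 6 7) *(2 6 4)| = |(0 10 9)(1 3 7 2 6)| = 15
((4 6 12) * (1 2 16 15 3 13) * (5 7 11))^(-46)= (1 16 3)(2 15 13)(4 12 6)(5 11 7)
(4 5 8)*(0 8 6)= [8, 1, 2, 3, 5, 6, 0, 7, 4]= (0 8 4 5 6)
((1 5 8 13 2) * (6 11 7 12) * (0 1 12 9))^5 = ((0 1 5 8 13 2 12 6 11 7 9))^5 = (0 2 9 13 7 8 11 5 6 1 12)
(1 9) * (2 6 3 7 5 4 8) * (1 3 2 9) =[0, 1, 6, 7, 8, 4, 2, 5, 9, 3] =(2 6)(3 7 5 4 8 9)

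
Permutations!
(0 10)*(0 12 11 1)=(0 10 12 11 1)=[10, 0, 2, 3, 4, 5, 6, 7, 8, 9, 12, 1, 11]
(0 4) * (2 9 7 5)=(0 4)(2 9 7 5)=[4, 1, 9, 3, 0, 2, 6, 5, 8, 7]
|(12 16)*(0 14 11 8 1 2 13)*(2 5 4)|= 18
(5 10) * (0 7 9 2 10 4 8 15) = (0 7 9 2 10 5 4 8 15) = [7, 1, 10, 3, 8, 4, 6, 9, 15, 2, 5, 11, 12, 13, 14, 0]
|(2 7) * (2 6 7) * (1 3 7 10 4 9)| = |(1 3 7 6 10 4 9)| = 7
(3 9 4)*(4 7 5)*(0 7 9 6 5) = [7, 1, 2, 6, 3, 4, 5, 0, 8, 9] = (9)(0 7)(3 6 5 4)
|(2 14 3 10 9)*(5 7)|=|(2 14 3 10 9)(5 7)|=10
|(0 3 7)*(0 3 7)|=|(0 7 3)|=3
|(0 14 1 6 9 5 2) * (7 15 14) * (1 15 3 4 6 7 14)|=|(0 14 15 1 7 3 4 6 9 5 2)|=11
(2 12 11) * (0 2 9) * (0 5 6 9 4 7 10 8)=[2, 1, 12, 3, 7, 6, 9, 10, 0, 5, 8, 4, 11]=(0 2 12 11 4 7 10 8)(5 6 9)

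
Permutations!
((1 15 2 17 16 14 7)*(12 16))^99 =((1 15 2 17 12 16 14 7))^99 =(1 17 14 15 12 7 2 16)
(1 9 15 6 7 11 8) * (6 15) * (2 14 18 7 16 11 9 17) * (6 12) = (1 17 2 14 18 7 9 12 6 16 11 8) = [0, 17, 14, 3, 4, 5, 16, 9, 1, 12, 10, 8, 6, 13, 18, 15, 11, 2, 7]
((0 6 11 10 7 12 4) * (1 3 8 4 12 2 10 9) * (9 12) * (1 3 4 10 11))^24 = (12)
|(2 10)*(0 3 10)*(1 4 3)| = |(0 1 4 3 10 2)| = 6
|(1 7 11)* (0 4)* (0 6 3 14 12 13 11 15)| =|(0 4 6 3 14 12 13 11 1 7 15)| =11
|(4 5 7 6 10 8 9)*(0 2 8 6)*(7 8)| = 12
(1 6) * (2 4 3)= (1 6)(2 4 3)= [0, 6, 4, 2, 3, 5, 1]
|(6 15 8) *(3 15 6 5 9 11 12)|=|(3 15 8 5 9 11 12)|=7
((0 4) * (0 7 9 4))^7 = (4 7 9)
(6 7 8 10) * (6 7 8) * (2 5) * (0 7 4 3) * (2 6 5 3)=(0 7 5 6 8 10 4 2 3)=[7, 1, 3, 0, 2, 6, 8, 5, 10, 9, 4]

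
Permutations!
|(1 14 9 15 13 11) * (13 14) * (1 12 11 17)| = 6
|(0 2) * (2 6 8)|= 4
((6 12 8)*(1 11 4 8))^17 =((1 11 4 8 6 12))^17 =(1 12 6 8 4 11)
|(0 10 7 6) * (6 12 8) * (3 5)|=|(0 10 7 12 8 6)(3 5)|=6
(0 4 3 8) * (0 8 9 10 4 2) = (0 2)(3 9 10 4) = [2, 1, 0, 9, 3, 5, 6, 7, 8, 10, 4]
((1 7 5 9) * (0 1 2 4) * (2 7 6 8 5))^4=((0 1 6 8 5 9 7 2 4))^4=(0 5 4 8 2 6 7 1 9)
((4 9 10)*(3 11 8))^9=(11)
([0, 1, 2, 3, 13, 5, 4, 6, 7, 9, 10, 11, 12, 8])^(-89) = (4 13 8 7 6)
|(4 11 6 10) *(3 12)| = 4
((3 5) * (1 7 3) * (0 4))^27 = (0 4)(1 5 3 7)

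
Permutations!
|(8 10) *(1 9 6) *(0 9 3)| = 10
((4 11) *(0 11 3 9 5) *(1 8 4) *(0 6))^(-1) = (0 6 5 9 3 4 8 1 11)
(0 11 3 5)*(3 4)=(0 11 4 3 5)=[11, 1, 2, 5, 3, 0, 6, 7, 8, 9, 10, 4]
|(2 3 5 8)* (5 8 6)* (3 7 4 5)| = |(2 7 4 5 6 3 8)| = 7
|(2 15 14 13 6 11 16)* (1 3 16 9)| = 10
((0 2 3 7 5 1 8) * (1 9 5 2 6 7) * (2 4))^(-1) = (0 8 1 3 2 4 7 6)(5 9)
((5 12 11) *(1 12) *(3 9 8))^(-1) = ((1 12 11 5)(3 9 8))^(-1) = (1 5 11 12)(3 8 9)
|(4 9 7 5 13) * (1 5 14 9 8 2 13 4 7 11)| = 10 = |(1 5 4 8 2 13 7 14 9 11)|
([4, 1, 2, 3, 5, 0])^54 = (5)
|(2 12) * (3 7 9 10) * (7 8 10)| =6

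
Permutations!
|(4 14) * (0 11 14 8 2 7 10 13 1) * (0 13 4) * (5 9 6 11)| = |(0 5 9 6 11 14)(1 13)(2 7 10 4 8)| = 30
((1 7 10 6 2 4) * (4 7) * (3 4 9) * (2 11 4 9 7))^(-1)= (1 4 11 6 10 7)(3 9)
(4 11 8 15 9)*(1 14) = (1 14)(4 11 8 15 9) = [0, 14, 2, 3, 11, 5, 6, 7, 15, 4, 10, 8, 12, 13, 1, 9]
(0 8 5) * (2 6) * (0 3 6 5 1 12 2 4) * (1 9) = (0 8 9 1 12 2 5 3 6 4) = [8, 12, 5, 6, 0, 3, 4, 7, 9, 1, 10, 11, 2]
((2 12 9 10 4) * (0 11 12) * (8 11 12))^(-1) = ((0 12 9 10 4 2)(8 11))^(-1) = (0 2 4 10 9 12)(8 11)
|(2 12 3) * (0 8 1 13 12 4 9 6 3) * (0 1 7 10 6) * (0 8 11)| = 24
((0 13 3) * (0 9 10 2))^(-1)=((0 13 3 9 10 2))^(-1)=(0 2 10 9 3 13)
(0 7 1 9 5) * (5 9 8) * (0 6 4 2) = (9)(0 7 1 8 5 6 4 2) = [7, 8, 0, 3, 2, 6, 4, 1, 5, 9]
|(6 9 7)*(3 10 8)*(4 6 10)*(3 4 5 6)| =8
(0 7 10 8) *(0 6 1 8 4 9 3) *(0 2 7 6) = (0 6 1 8)(2 7 10 4 9 3) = [6, 8, 7, 2, 9, 5, 1, 10, 0, 3, 4]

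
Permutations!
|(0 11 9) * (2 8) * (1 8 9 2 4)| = |(0 11 2 9)(1 8 4)| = 12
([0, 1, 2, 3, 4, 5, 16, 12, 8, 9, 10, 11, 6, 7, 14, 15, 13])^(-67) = (6 7 16 12 13)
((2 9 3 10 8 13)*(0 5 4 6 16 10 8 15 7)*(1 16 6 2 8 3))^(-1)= (0 7 15 10 16 1 9 2 4 5)(8 13)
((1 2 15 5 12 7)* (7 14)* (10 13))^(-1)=(1 7 14 12 5 15 2)(10 13)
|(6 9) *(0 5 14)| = |(0 5 14)(6 9)| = 6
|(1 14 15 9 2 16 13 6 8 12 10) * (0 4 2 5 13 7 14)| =|(0 4 2 16 7 14 15 9 5 13 6 8 12 10 1)| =15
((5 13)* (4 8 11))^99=((4 8 11)(5 13))^99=(5 13)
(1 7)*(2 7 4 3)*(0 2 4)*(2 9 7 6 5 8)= (0 9 7 1)(2 6 5 8)(3 4)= [9, 0, 6, 4, 3, 8, 5, 1, 2, 7]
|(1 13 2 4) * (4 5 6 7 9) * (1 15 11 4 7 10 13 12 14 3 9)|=30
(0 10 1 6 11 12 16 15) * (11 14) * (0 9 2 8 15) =(0 10 1 6 14 11 12 16)(2 8 15 9) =[10, 6, 8, 3, 4, 5, 14, 7, 15, 2, 1, 12, 16, 13, 11, 9, 0]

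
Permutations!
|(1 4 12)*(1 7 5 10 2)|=|(1 4 12 7 5 10 2)|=7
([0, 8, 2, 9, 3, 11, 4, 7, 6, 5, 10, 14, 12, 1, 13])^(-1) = (1 13 14 11 5 9 3 4 6 8)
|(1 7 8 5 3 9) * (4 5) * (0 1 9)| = 7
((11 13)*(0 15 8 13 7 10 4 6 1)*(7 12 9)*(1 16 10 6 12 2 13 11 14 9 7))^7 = ((0 15 8 11 2 13 14 9 1)(4 12 7 6 16 10))^7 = (0 9 13 11 15 1 14 2 8)(4 12 7 6 16 10)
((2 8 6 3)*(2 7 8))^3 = ((3 7 8 6))^3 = (3 6 8 7)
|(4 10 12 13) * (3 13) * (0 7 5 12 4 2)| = |(0 7 5 12 3 13 2)(4 10)| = 14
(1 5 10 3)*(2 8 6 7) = (1 5 10 3)(2 8 6 7) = [0, 5, 8, 1, 4, 10, 7, 2, 6, 9, 3]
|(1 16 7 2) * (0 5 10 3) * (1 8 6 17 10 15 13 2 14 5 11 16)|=|(0 11 16 7 14 5 15 13 2 8 6 17 10 3)|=14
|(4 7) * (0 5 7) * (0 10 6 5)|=5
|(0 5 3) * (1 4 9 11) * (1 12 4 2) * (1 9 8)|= |(0 5 3)(1 2 9 11 12 4 8)|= 21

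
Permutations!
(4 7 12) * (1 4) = (1 4 7 12) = [0, 4, 2, 3, 7, 5, 6, 12, 8, 9, 10, 11, 1]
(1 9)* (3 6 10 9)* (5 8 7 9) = (1 3 6 10 5 8 7 9) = [0, 3, 2, 6, 4, 8, 10, 9, 7, 1, 5]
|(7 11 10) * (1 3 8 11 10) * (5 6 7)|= |(1 3 8 11)(5 6 7 10)|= 4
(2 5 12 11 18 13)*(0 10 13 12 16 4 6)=(0 10 13 2 5 16 4 6)(11 18 12)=[10, 1, 5, 3, 6, 16, 0, 7, 8, 9, 13, 18, 11, 2, 14, 15, 4, 17, 12]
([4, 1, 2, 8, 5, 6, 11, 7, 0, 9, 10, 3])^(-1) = (0 8 3 11 6 5 4)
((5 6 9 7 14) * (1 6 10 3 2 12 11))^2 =((1 6 9 7 14 5 10 3 2 12 11))^2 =(1 9 14 10 2 11 6 7 5 3 12)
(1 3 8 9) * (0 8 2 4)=(0 8 9 1 3 2 4)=[8, 3, 4, 2, 0, 5, 6, 7, 9, 1]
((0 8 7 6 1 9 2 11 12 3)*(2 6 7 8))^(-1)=(0 3 12 11 2)(1 6 9)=((0 2 11 12 3)(1 9 6))^(-1)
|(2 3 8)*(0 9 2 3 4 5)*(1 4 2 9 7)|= 10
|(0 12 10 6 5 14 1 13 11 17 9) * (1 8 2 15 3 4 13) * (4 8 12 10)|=44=|(0 10 6 5 14 12 4 13 11 17 9)(2 15 3 8)|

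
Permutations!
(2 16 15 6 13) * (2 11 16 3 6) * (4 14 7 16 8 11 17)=[0, 1, 3, 6, 14, 5, 13, 16, 11, 9, 10, 8, 12, 17, 7, 2, 15, 4]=(2 3 6 13 17 4 14 7 16 15)(8 11)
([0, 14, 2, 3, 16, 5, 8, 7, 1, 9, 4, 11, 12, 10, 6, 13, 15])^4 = [0, 1, 2, 3, 10, 5, 6, 7, 8, 9, 13, 11, 12, 15, 14, 16, 4]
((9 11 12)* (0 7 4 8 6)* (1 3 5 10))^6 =((0 7 4 8 6)(1 3 5 10)(9 11 12))^6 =(12)(0 7 4 8 6)(1 5)(3 10)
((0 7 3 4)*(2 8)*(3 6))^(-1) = ((0 7 6 3 4)(2 8))^(-1) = (0 4 3 6 7)(2 8)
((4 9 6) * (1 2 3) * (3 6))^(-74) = (1 9 6)(2 3 4)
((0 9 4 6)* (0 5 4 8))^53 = ((0 9 8)(4 6 5))^53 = (0 8 9)(4 5 6)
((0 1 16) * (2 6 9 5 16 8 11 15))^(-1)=(0 16 5 9 6 2 15 11 8 1)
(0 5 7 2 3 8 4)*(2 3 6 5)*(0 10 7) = (0 2 6 5)(3 8 4 10 7) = [2, 1, 6, 8, 10, 0, 5, 3, 4, 9, 7]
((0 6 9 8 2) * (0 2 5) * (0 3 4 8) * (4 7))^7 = (0 6 9)(3 4 5 7 8) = ((0 6 9)(3 7 4 8 5))^7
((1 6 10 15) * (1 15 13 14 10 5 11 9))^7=(15)(1 5 9 6 11)(10 13 14)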